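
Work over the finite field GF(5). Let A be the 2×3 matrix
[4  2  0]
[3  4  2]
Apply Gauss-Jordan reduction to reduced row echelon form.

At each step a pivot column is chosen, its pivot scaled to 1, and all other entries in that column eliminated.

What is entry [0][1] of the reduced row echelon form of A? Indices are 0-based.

M[0][1] = 3

pivot(0,0)=4: scale R0 → (1, 3, 0)
  clear (1,0): R1 −= (3)R0 → (0, 0, 2)
col 1: no nonzero at/below row 1; advance.
pivot(1,2)=2: scale R1 → (0, 0, 1)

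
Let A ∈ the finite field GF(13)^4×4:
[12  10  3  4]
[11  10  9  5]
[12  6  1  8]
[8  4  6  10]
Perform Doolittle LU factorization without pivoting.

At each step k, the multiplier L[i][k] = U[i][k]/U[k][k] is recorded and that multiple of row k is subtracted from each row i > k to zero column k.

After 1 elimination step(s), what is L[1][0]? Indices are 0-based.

k=0: U[0][0]=12
  eliminate (1,0): mult=2, new row 1: (0, 3, 3, 10); set L[1][0]=2
  eliminate (2,0): mult=1, new row 2: (0, 9, 11, 4); set L[2][0]=1
  eliminate (3,0): mult=5, new row 3: (0, 6, 4, 3); set L[3][0]=5

L[1][0] = 2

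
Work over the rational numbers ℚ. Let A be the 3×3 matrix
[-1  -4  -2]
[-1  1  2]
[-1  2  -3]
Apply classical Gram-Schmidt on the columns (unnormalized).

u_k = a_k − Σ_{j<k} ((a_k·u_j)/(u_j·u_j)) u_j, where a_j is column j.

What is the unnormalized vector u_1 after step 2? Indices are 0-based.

Step 1: u_0 = a_0 = (-1, -1, -1).
Step 2: u_1 = a_1 − (1/3)·u_0 = (-11/3, 4/3, 7/3).

u_1 = (-11/3, 4/3, 7/3)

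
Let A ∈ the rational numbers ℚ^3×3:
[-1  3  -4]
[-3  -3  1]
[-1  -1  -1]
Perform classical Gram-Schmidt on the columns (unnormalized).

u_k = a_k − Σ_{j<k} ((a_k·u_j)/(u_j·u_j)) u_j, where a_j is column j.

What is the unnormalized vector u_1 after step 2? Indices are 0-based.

Step 1: u_0 = a_0 = (-1, -3, -1).
Step 2: u_1 = a_1 − (7/11)·u_0 = (40/11, -12/11, -4/11).

u_1 = (40/11, -12/11, -4/11)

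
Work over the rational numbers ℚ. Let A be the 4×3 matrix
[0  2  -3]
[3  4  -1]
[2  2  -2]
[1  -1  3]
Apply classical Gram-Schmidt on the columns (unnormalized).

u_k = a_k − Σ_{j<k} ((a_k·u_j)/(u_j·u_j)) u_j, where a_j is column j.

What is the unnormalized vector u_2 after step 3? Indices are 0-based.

u_2 = (-19/125, 122/125, -204/125, 42/125)

Step 1: u_0 = a_0 = (0, 3, 2, 1).
Step 2: u_1 = a_1 − (15/14)·u_0 = (2, 11/14, -1/7, -29/14).
Step 3: u_2 = a_2 − (-2/7)·u_0 − (-178/125)·u_1 = (-19/125, 122/125, -204/125, 42/125).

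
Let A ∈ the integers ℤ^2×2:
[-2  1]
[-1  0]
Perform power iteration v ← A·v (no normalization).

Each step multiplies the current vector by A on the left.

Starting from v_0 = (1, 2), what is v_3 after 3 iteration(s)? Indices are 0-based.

v_0 = (1, 2).
v_1 = A·v_0 = (0, -1).
v_2 = A·v_1 = (-1, 0).
v_3 = A·v_2 = (2, 1).

v_3 = (2, 1)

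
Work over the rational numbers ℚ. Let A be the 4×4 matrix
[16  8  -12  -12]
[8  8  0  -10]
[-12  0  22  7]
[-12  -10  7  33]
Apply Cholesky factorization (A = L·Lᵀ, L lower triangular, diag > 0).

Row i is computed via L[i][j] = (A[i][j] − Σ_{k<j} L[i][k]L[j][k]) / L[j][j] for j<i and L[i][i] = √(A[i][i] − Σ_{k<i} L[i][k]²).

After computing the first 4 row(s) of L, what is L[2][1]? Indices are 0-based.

L[2][1] = 3

Step 1: L[0][0] = √(16) = 4.
  L[1][0] = (8) / L[0][0] = 2.
Step 2: L[1][1] = √(4) = 2.
  L[2][0] = (-12) / L[0][0] = -3.
  L[2][1] = (6) / L[1][1] = 3.
Step 3: L[2][2] = √(4) = 2.
  L[3][0] = (-12) / L[0][0] = -3.
  L[3][1] = (-4) / L[1][1] = -2.
  L[3][2] = (4) / L[2][2] = 2.
Step 4: L[3][3] = √(16) = 4.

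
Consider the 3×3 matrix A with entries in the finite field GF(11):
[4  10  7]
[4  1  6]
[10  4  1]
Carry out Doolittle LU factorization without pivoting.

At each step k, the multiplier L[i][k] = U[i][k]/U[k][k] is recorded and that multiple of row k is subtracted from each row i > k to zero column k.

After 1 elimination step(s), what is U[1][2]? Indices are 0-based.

U[1][2] = 10

k=0: U[0][0]=4
  eliminate (1,0): mult=1, new row 1: (0, 2, 10); set L[1][0]=1
  eliminate (2,0): mult=8, new row 2: (0, 1, 0); set L[2][0]=8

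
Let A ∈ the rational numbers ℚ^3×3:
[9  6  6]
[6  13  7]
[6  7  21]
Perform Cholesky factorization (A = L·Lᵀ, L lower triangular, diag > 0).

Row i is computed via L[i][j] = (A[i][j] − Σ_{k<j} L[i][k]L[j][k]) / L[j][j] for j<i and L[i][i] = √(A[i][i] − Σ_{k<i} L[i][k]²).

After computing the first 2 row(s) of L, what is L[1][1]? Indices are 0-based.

L[1][1] = 3

Step 1: L[0][0] = √(9) = 3.
  L[1][0] = (6) / L[0][0] = 2.
Step 2: L[1][1] = √(9) = 3.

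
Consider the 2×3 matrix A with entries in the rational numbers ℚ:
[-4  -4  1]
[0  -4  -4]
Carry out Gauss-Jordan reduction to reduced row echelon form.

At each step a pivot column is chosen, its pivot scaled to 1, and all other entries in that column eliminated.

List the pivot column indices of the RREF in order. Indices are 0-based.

pivot columns: 0, 1

step 1: normalize row 0 (÷-4) = (1, 1, -1/4)
step 2: normalize row 1 (÷-4) = (0, 1, 1)
  row 0: subtract 1×row1 = (1, 0, -5/4)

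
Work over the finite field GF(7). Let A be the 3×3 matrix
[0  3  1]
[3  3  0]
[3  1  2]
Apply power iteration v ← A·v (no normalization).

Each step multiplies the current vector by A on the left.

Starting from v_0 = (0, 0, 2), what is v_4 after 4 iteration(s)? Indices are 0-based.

v_4 = (3, 4, 1)

v_0 = (0, 0, 2).
v_1 = A·v_0 = (2, 0, 4).
v_2 = A·v_1 = (4, 6, 0).
v_3 = A·v_2 = (4, 2, 4).
v_4 = A·v_3 = (3, 4, 1).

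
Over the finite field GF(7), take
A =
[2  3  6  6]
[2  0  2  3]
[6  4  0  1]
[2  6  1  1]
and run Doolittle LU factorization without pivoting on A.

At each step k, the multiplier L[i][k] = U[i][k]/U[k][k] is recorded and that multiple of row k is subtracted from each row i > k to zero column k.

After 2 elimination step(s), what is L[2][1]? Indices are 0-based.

L[2][1] = 4

Step 1: pivot at (0,0) is 2.
  row1 ← row1 − (1)·row0  ⇒  L[1][0]=1, U row1=(0, 4, 3, 4)
  row2 ← row2 − (3)·row0  ⇒  L[2][0]=3, U row2=(0, 2, 3, 4)
  row3 ← row3 − (1)·row0  ⇒  L[3][0]=1, U row3=(0, 3, 2, 2)
Step 2: pivot at (1,1) is 4.
  row2 ← row2 − (4)·row1  ⇒  L[2][1]=4, U row2=(0, 0, 5, 2)
  row3 ← row3 − (6)·row1  ⇒  L[3][1]=6, U row3=(0, 0, 5, 6)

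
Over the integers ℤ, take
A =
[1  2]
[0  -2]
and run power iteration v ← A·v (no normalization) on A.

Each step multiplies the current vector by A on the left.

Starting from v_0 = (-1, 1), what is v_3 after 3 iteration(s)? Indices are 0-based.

v_3 = (5, -8)

v_0 = (-1, 1).
v_1 = A·v_0 = (1, -2).
v_2 = A·v_1 = (-3, 4).
v_3 = A·v_2 = (5, -8).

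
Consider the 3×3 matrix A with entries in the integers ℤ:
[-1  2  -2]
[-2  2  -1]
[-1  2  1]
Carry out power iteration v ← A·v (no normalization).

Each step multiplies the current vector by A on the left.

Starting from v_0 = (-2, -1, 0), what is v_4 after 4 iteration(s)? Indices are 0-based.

v_0 = (-2, -1, 0).
v_1 = A·v_0 = (0, 2, 0).
v_2 = A·v_1 = (4, 4, 4).
v_3 = A·v_2 = (-4, -4, 8).
v_4 = A·v_3 = (-20, -8, 4).

v_4 = (-20, -8, 4)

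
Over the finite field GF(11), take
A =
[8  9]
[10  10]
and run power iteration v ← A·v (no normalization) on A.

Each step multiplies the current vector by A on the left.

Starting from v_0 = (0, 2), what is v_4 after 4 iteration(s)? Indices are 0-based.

v_4 = (4, 5)

v_0 = (0, 2).
v_1 = A·v_0 = (7, 9).
v_2 = A·v_1 = (5, 6).
v_3 = A·v_2 = (6, 0).
v_4 = A·v_3 = (4, 5).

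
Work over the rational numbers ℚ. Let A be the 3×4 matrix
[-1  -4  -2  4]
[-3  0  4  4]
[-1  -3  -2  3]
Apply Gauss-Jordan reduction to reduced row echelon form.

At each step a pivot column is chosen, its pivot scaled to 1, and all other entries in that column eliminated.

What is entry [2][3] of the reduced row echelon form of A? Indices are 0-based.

M[2][3] = 2/5

pivot(0,0)=-1: scale R0 → (1, 4, 2, -4)
  clear (1,0): R1 −= (-3)R0 → (0, 12, 10, -8)
  clear (2,0): R2 −= (-1)R0 → (0, 1, 0, -1)
pivot(1,1)=12: scale R1 → (0, 1, 5/6, -2/3)
  clear (0,1): R0 −= (4)R1 → (1, 0, -4/3, -4/3)
  clear (2,1): R2 −= (1)R1 → (0, 0, -5/6, -1/3)
pivot(2,2)=-5/6: scale R2 → (0, 0, 1, 2/5)
  clear (0,2): R0 −= (-4/3)R2 → (1, 0, 0, -4/5)
  clear (1,2): R1 −= (5/6)R2 → (0, 1, 0, -1)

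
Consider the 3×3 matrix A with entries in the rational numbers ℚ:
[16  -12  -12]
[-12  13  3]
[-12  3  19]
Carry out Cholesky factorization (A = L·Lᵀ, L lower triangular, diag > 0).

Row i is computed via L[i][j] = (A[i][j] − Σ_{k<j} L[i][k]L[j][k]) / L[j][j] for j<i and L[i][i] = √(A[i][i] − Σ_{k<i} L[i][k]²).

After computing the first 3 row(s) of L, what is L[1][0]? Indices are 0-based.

L[1][0] = -3

Step 1: L[0][0] = √(16) = 4.
  L[1][0] = (-12) / L[0][0] = -3.
Step 2: L[1][1] = √(4) = 2.
  L[2][0] = (-12) / L[0][0] = -3.
  L[2][1] = (-6) / L[1][1] = -3.
Step 3: L[2][2] = √(1) = 1.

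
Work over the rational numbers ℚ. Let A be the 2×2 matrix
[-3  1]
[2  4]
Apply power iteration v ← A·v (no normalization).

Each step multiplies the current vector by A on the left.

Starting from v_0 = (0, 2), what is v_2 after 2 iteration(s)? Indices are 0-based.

v_0 = (0, 2).
v_1 = A·v_0 = (2, 8).
v_2 = A·v_1 = (2, 36).

v_2 = (2, 36)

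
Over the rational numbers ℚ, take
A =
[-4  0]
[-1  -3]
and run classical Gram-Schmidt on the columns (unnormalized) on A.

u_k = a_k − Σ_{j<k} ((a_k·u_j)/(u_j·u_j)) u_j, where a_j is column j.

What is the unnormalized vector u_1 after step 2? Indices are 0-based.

Step 1: u_0 = a_0 = (-4, -1).
Step 2: u_1 = a_1 − (3/17)·u_0 = (12/17, -48/17).

u_1 = (12/17, -48/17)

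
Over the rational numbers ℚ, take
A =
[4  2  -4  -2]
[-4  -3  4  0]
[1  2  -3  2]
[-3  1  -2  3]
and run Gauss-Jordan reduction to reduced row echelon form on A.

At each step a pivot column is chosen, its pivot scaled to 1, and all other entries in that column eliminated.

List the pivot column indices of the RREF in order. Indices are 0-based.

[1] R0 /= 4  ⇒  (1, 1/2, -1, -1/2)
     R1 -= -4·R0  ⇒  (0, -1, 0, -2)
     R2 -= 1·R0  ⇒  (0, 3/2, -2, 5/2)
     R3 -= -3·R0  ⇒  (0, 5/2, -5, 3/2)
[2] R1 /= -1  ⇒  (0, 1, 0, 2)
     R0 -= 1/2·R1  ⇒  (1, 0, -1, -3/2)
     R2 -= 3/2·R1  ⇒  (0, 0, -2, -1/2)
     R3 -= 5/2·R1  ⇒  (0, 0, -5, -7/2)
[3] R2 /= -2  ⇒  (0, 0, 1, 1/4)
     R0 -= -1·R2  ⇒  (1, 0, 0, -5/4)
     R3 -= -5·R2  ⇒  (0, 0, 0, -9/4)
[4] R3 /= -9/4  ⇒  (0, 0, 0, 1)
     R0 -= -5/4·R3  ⇒  (1, 0, 0, 0)
     R1 -= 2·R3  ⇒  (0, 1, 0, 0)
     R2 -= 1/4·R3  ⇒  (0, 0, 1, 0)

pivot columns: 0, 1, 2, 3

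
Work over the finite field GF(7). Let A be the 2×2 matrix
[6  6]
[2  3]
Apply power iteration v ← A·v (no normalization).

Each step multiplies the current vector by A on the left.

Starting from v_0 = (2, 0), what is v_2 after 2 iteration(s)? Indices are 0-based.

v_2 = (5, 1)

v_0 = (2, 0).
v_1 = A·v_0 = (5, 4).
v_2 = A·v_1 = (5, 1).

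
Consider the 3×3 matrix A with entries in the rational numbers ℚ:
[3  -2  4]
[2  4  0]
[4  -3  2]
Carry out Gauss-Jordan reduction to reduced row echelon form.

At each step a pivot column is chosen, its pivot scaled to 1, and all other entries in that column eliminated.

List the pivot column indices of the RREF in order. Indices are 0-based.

pivot columns: 0, 1, 2

pivot(0,0)=3: scale R0 → (1, -2/3, 4/3)
  clear (1,0): R1 −= (2)R0 → (0, 16/3, -8/3)
  clear (2,0): R2 −= (4)R0 → (0, -1/3, -10/3)
pivot(1,1)=16/3: scale R1 → (0, 1, -1/2)
  clear (0,1): R0 −= (-2/3)R1 → (1, 0, 1)
  clear (2,1): R2 −= (-1/3)R1 → (0, 0, -7/2)
pivot(2,2)=-7/2: scale R2 → (0, 0, 1)
  clear (0,2): R0 −= (1)R2 → (1, 0, 0)
  clear (1,2): R1 −= (-1/2)R2 → (0, 1, 0)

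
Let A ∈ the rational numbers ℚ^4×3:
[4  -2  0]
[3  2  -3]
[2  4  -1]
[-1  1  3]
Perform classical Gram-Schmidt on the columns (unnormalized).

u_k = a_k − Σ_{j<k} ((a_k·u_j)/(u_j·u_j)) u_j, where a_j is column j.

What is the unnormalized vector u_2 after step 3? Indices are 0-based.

Step 1: u_0 = a_0 = (4, 3, 2, -1).
Step 2: u_1 = a_1 − (1/6)·u_0 = (-8/3, 3/2, 11/3, 7/6).
Step 3: u_2 = a_2 − (-7/15)·u_0 − (-28/145)·u_1 = (196/145, -38/29, 93/145, 80/29).

u_2 = (196/145, -38/29, 93/145, 80/29)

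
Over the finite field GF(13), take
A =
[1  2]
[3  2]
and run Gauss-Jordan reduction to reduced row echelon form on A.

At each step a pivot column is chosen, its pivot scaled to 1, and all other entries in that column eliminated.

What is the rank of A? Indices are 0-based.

pivot(0,0)=1: scale R0 → (1, 2)
  clear (1,0): R1 −= (3)R0 → (0, 9)
pivot(1,1)=9: scale R1 → (0, 1)
  clear (0,1): R0 −= (2)R1 → (1, 0)

rank = 2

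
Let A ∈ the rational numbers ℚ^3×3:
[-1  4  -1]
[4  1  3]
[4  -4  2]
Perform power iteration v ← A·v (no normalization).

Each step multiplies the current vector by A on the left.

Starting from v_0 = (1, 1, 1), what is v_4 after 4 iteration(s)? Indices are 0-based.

v_0 = (1, 1, 1).
v_1 = A·v_0 = (2, 8, 2).
v_2 = A·v_1 = (28, 22, -20).
v_3 = A·v_2 = (80, 74, -16).
v_4 = A·v_3 = (232, 346, -8).

v_4 = (232, 346, -8)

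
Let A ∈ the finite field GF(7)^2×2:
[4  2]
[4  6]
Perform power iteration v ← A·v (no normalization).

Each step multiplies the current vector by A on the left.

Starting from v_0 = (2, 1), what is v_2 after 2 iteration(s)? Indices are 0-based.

v_0 = (2, 1).
v_1 = A·v_0 = (3, 0).
v_2 = A·v_1 = (5, 5).

v_2 = (5, 5)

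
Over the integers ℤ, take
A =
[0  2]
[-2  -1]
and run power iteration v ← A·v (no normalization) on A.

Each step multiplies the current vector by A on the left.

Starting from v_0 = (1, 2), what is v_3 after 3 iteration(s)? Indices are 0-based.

v_0 = (1, 2).
v_1 = A·v_0 = (4, -4).
v_2 = A·v_1 = (-8, -4).
v_3 = A·v_2 = (-8, 20).

v_3 = (-8, 20)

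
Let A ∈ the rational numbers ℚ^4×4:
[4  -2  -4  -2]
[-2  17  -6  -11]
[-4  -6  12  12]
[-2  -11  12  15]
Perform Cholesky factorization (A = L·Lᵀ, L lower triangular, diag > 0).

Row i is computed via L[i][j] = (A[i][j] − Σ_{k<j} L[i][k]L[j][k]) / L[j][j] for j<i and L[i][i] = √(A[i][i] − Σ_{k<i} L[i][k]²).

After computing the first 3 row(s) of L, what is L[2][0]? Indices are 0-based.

Step 1: L[0][0] = √(4) = 2.
  L[1][0] = (-2) / L[0][0] = -1.
Step 2: L[1][1] = √(16) = 4.
  L[2][0] = (-4) / L[0][0] = -2.
  L[2][1] = (-8) / L[1][1] = -2.
Step 3: L[2][2] = √(4) = 2.

L[2][0] = -2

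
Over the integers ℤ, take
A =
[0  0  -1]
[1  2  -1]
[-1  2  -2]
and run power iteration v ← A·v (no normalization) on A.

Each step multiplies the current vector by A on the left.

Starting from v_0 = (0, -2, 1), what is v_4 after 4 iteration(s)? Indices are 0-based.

v_4 = (22, 5, 33)

v_0 = (0, -2, 1).
v_1 = A·v_0 = (-1, -5, -6).
v_2 = A·v_1 = (6, -5, 3).
v_3 = A·v_2 = (-3, -7, -22).
v_4 = A·v_3 = (22, 5, 33).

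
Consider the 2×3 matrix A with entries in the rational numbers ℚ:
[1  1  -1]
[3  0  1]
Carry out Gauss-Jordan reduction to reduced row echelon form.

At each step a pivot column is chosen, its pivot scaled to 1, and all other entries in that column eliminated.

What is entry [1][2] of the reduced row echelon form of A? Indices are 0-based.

[1] R0 /= 1  ⇒  (1, 1, -1)
     R1 -= 3·R0  ⇒  (0, -3, 4)
[2] R1 /= -3  ⇒  (0, 1, -4/3)
     R0 -= 1·R1  ⇒  (1, 0, 1/3)

M[1][2] = -4/3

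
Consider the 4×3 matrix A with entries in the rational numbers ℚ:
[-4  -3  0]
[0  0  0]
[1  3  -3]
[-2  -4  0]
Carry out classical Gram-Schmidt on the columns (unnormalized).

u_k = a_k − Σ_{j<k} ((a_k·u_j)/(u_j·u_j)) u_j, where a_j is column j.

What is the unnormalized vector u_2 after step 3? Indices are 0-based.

u_2 = (12/37, 0, -60/37, -54/37)

Step 1: u_0 = a_0 = (-4, 0, 1, -2).
Step 2: u_1 = a_1 − (23/21)·u_0 = (29/21, 0, 40/21, -38/21).
Step 3: u_2 = a_2 − (-1/7)·u_0 − (-24/37)·u_1 = (12/37, 0, -60/37, -54/37).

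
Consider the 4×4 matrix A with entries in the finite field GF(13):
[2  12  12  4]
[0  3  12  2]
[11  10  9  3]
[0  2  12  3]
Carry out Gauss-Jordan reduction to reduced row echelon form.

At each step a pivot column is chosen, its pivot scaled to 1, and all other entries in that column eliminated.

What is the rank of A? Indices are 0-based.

pivot(0,0)=2: scale R0 → (1, 6, 6, 2)
  clear (2,0): R2 −= (11)R0 → (0, 9, 8, 7)
pivot(1,1)=3: scale R1 → (0, 1, 4, 5)
  clear (0,1): R0 −= (6)R1 → (1, 0, 8, 11)
  clear (2,1): R2 −= (9)R1 → (0, 0, 11, 1)
  clear (3,1): R3 −= (2)R1 → (0, 0, 4, 6)
pivot(2,2)=11: scale R2 → (0, 0, 1, 6)
  clear (0,2): R0 −= (8)R2 → (1, 0, 0, 2)
  clear (1,2): R1 −= (4)R2 → (0, 1, 0, 7)
  clear (3,2): R3 −= (4)R2 → (0, 0, 0, 8)
pivot(3,3)=8: scale R3 → (0, 0, 0, 1)
  clear (0,3): R0 −= (2)R3 → (1, 0, 0, 0)
  clear (1,3): R1 −= (7)R3 → (0, 1, 0, 0)
  clear (2,3): R2 −= (6)R3 → (0, 0, 1, 0)

rank = 4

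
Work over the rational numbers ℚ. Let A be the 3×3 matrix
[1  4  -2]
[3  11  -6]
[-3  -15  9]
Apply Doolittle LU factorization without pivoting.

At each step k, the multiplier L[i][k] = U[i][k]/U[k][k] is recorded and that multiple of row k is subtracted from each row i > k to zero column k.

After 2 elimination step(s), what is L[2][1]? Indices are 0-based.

L[2][1] = 3

Step 1: pivot at (0,0) is 1.
  row1 ← row1 − (3)·row0  ⇒  L[1][0]=3, U row1=(0, -1, 0)
  row2 ← row2 − (-3)·row0  ⇒  L[2][0]=-3, U row2=(0, -3, 3)
Step 2: pivot at (1,1) is -1.
  row2 ← row2 − (3)·row1  ⇒  L[2][1]=3, U row2=(0, 0, 3)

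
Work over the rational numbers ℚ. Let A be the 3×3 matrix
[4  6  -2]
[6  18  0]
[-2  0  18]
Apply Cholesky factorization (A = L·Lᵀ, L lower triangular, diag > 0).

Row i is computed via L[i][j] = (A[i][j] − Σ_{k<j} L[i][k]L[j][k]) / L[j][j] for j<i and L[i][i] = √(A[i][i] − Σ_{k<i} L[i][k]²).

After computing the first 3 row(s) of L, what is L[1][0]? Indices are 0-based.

Step 1: L[0][0] = √(4) = 2.
  L[1][0] = (6) / L[0][0] = 3.
Step 2: L[1][1] = √(9) = 3.
  L[2][0] = (-2) / L[0][0] = -1.
  L[2][1] = (3) / L[1][1] = 1.
Step 3: L[2][2] = √(16) = 4.

L[1][0] = 3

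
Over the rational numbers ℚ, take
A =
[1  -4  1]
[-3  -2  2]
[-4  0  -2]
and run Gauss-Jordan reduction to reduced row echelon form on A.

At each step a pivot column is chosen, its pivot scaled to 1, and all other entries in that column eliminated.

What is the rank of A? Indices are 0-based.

[1] R0 /= 1  ⇒  (1, -4, 1)
     R1 -= -3·R0  ⇒  (0, -14, 5)
     R2 -= -4·R0  ⇒  (0, -16, 2)
[2] R1 /= -14  ⇒  (0, 1, -5/14)
     R0 -= -4·R1  ⇒  (1, 0, -3/7)
     R2 -= -16·R1  ⇒  (0, 0, -26/7)
[3] R2 /= -26/7  ⇒  (0, 0, 1)
     R0 -= -3/7·R2  ⇒  (1, 0, 0)
     R1 -= -5/14·R2  ⇒  (0, 1, 0)

rank = 3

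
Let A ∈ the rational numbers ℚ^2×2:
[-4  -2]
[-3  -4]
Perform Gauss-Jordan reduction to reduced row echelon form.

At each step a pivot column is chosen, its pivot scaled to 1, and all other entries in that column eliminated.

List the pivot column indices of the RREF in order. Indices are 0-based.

pivot columns: 0, 1

step 1: normalize row 0 (÷-4) = (1, 1/2)
  row 1: subtract -3×row0 = (0, -5/2)
step 2: normalize row 1 (÷-5/2) = (0, 1)
  row 0: subtract 1/2×row1 = (1, 0)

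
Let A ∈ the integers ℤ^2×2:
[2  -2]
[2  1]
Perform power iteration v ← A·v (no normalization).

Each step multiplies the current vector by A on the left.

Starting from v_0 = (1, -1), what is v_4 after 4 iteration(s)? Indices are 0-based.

v_0 = (1, -1).
v_1 = A·v_0 = (4, 1).
v_2 = A·v_1 = (6, 9).
v_3 = A·v_2 = (-6, 21).
v_4 = A·v_3 = (-54, 9).

v_4 = (-54, 9)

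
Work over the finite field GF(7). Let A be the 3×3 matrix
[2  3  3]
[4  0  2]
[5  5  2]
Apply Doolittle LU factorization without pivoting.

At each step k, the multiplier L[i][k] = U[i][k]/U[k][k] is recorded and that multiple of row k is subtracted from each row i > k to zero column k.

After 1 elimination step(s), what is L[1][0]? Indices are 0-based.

[col 0] pivot 2
  R1 -= 2*R0 → (0, 1, 3)  (L[1][0] := 2)
  R2 -= 6*R0 → (0, 1, 5)  (L[2][0] := 6)

L[1][0] = 2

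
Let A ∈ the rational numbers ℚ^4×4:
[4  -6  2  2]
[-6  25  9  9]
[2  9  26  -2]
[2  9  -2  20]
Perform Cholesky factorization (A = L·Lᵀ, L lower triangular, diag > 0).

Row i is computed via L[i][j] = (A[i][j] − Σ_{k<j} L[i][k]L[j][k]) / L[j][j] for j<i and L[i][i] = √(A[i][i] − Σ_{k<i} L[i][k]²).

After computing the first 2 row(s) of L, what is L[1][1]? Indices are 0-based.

Step 1: L[0][0] = √(4) = 2.
  L[1][0] = (-6) / L[0][0] = -3.
Step 2: L[1][1] = √(16) = 4.

L[1][1] = 4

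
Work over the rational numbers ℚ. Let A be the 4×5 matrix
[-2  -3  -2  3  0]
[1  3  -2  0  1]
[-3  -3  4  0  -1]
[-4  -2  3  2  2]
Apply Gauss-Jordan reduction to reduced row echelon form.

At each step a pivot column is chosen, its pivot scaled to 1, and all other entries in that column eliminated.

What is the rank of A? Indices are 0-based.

[1] R0 /= -2  ⇒  (1, 3/2, 1, -3/2, 0)
     R1 -= 1·R0  ⇒  (0, 3/2, -3, 3/2, 1)
     R2 -= -3·R0  ⇒  (0, 3/2, 7, -9/2, -1)
     R3 -= -4·R0  ⇒  (0, 4, 7, -4, 2)
[2] R1 /= 3/2  ⇒  (0, 1, -2, 1, 2/3)
     R0 -= 3/2·R1  ⇒  (1, 0, 4, -3, -1)
     R2 -= 3/2·R1  ⇒  (0, 0, 10, -6, -2)
     R3 -= 4·R1  ⇒  (0, 0, 15, -8, -2/3)
[3] R2 /= 10  ⇒  (0, 0, 1, -3/5, -1/5)
     R0 -= 4·R2  ⇒  (1, 0, 0, -3/5, -1/5)
     R1 -= -2·R2  ⇒  (0, 1, 0, -1/5, 4/15)
     R3 -= 15·R2  ⇒  (0, 0, 0, 1, 7/3)
[4] R3 /= 1  ⇒  (0, 0, 0, 1, 7/3)
     R0 -= -3/5·R3  ⇒  (1, 0, 0, 0, 6/5)
     R1 -= -1/5·R3  ⇒  (0, 1, 0, 0, 11/15)
     R2 -= -3/5·R3  ⇒  (0, 0, 1, 0, 6/5)

rank = 4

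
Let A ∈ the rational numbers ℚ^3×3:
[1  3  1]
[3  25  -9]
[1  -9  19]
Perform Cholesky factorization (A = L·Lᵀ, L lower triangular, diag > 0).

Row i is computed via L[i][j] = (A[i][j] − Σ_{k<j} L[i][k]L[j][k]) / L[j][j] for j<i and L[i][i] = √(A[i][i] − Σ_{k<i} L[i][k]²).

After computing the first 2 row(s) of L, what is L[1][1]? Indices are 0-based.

Step 1: L[0][0] = √(1) = 1.
  L[1][0] = (3) / L[0][0] = 3.
Step 2: L[1][1] = √(16) = 4.

L[1][1] = 4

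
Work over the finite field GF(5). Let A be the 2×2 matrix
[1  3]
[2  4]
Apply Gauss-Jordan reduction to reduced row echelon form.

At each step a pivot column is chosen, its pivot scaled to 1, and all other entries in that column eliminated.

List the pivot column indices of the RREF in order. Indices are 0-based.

[1] R0 /= 1  ⇒  (1, 3)
     R1 -= 2·R0  ⇒  (0, 3)
[2] R1 /= 3  ⇒  (0, 1)
     R0 -= 3·R1  ⇒  (1, 0)

pivot columns: 0, 1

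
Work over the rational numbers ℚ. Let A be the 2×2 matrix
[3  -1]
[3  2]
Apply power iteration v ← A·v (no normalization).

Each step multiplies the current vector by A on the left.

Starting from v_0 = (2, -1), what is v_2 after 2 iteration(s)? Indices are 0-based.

v_2 = (17, 29)

v_0 = (2, -1).
v_1 = A·v_0 = (7, 4).
v_2 = A·v_1 = (17, 29).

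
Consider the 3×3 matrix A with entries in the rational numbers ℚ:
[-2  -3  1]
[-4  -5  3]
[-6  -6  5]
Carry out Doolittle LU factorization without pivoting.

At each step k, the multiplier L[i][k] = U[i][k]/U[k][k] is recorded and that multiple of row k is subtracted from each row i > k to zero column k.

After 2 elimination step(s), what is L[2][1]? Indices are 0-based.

[col 0] pivot -2
  R1 -= 2*R0 → (0, 1, 1)  (L[1][0] := 2)
  R2 -= 3*R0 → (0, 3, 2)  (L[2][0] := 3)
[col 1] pivot 1
  R2 -= 3*R1 → (0, 0, -1)  (L[2][1] := 3)

L[2][1] = 3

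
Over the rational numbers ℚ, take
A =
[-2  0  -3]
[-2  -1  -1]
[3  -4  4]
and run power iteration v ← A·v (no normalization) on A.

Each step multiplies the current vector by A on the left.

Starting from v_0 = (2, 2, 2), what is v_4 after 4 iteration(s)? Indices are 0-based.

v_0 = (2, 2, 2).
v_1 = A·v_0 = (-10, -8, 6).
v_2 = A·v_1 = (2, 22, 26).
v_3 = A·v_2 = (-82, -52, 22).
v_4 = A·v_3 = (98, 194, 50).

v_4 = (98, 194, 50)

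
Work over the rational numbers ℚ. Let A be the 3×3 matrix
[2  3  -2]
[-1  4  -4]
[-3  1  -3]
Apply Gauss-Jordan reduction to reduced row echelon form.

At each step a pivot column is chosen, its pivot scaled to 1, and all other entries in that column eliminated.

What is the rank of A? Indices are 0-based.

rank = 3

pivot(0,0)=2: scale R0 → (1, 3/2, -1)
  clear (1,0): R1 −= (-1)R0 → (0, 11/2, -5)
  clear (2,0): R2 −= (-3)R0 → (0, 11/2, -6)
pivot(1,1)=11/2: scale R1 → (0, 1, -10/11)
  clear (0,1): R0 −= (3/2)R1 → (1, 0, 4/11)
  clear (2,1): R2 −= (11/2)R1 → (0, 0, -1)
pivot(2,2)=-1: scale R2 → (0, 0, 1)
  clear (0,2): R0 −= (4/11)R2 → (1, 0, 0)
  clear (1,2): R1 −= (-10/11)R2 → (0, 1, 0)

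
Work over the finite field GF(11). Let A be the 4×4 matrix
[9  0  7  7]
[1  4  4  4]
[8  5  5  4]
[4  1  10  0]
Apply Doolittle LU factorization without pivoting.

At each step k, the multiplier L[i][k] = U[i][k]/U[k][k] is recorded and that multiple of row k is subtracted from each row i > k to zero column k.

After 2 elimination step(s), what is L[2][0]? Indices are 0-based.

L[2][0] = 7

[col 0] pivot 9
  R1 -= 5*R0 → (0, 4, 2, 2)  (L[1][0] := 5)
  R2 -= 7*R0 → (0, 5, 0, 10)  (L[2][0] := 7)
  R3 -= 9*R0 → (0, 1, 2, 3)  (L[3][0] := 9)
[col 1] pivot 4
  R2 -= 4*R1 → (0, 0, 3, 2)  (L[2][1] := 4)
  R3 -= 3*R1 → (0, 0, 7, 8)  (L[3][1] := 3)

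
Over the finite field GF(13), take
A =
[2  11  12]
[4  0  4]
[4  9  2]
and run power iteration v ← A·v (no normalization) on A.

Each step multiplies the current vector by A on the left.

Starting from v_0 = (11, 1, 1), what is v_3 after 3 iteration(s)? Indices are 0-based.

v_3 = (7, 5, 3)

v_0 = (11, 1, 1).
v_1 = A·v_0 = (6, 9, 3).
v_2 = A·v_1 = (4, 10, 7).
v_3 = A·v_2 = (7, 5, 3).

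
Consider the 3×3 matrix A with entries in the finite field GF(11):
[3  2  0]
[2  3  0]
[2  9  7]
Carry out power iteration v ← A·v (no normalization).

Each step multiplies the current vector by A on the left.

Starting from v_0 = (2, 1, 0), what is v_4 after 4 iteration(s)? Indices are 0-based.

v_4 = (3, 2, 8)

v_0 = (2, 1, 0).
v_1 = A·v_0 = (8, 7, 2).
v_2 = A·v_1 = (5, 4, 5).
v_3 = A·v_2 = (1, 0, 4).
v_4 = A·v_3 = (3, 2, 8).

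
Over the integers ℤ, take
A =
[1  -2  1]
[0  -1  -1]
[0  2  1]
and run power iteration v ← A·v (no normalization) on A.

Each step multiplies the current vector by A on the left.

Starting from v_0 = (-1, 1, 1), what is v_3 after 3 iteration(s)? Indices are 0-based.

v_3 = (6, 2, -3)

v_0 = (-1, 1, 1).
v_1 = A·v_0 = (-2, -2, 3).
v_2 = A·v_1 = (5, -1, -1).
v_3 = A·v_2 = (6, 2, -3).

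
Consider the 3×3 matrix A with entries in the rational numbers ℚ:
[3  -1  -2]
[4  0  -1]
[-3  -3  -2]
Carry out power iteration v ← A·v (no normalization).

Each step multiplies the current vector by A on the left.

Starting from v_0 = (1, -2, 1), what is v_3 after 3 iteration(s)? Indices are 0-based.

v_3 = (41, 36, -5)

v_0 = (1, -2, 1).
v_1 = A·v_0 = (3, 3, 1).
v_2 = A·v_1 = (4, 11, -20).
v_3 = A·v_2 = (41, 36, -5).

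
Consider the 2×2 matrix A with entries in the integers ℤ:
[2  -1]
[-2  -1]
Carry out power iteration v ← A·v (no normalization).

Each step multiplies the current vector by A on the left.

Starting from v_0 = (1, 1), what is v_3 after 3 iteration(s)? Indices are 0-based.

v_3 = (9, -11)

v_0 = (1, 1).
v_1 = A·v_0 = (1, -3).
v_2 = A·v_1 = (5, 1).
v_3 = A·v_2 = (9, -11).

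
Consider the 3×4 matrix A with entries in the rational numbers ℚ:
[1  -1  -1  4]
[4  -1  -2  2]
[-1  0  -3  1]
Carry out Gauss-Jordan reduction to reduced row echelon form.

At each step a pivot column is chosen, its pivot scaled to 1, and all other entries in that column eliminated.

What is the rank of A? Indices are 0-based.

rank = 3

pivot(0,0)=1: scale R0 → (1, -1, -1, 4)
  clear (1,0): R1 −= (4)R0 → (0, 3, 2, -14)
  clear (2,0): R2 −= (-1)R0 → (0, -1, -4, 5)
pivot(1,1)=3: scale R1 → (0, 1, 2/3, -14/3)
  clear (0,1): R0 −= (-1)R1 → (1, 0, -1/3, -2/3)
  clear (2,1): R2 −= (-1)R1 → (0, 0, -10/3, 1/3)
pivot(2,2)=-10/3: scale R2 → (0, 0, 1, -1/10)
  clear (0,2): R0 −= (-1/3)R2 → (1, 0, 0, -7/10)
  clear (1,2): R1 −= (2/3)R2 → (0, 1, 0, -23/5)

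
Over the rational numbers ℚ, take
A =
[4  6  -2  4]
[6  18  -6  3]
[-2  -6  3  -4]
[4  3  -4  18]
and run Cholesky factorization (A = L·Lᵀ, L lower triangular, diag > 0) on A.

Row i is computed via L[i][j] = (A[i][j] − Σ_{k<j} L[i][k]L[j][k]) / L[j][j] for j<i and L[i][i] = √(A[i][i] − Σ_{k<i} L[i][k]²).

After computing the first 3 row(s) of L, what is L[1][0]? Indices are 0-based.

Step 1: L[0][0] = √(4) = 2.
  L[1][0] = (6) / L[0][0] = 3.
Step 2: L[1][1] = √(9) = 3.
  L[2][0] = (-2) / L[0][0] = -1.
  L[2][1] = (-3) / L[1][1] = -1.
Step 3: L[2][2] = √(1) = 1.

L[1][0] = 3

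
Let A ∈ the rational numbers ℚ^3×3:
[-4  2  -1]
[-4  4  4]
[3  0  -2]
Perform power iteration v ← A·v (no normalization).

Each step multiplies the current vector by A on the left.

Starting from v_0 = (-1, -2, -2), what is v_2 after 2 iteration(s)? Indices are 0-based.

v_2 = (-33, -52, 4)

v_0 = (-1, -2, -2).
v_1 = A·v_0 = (2, -12, 1).
v_2 = A·v_1 = (-33, -52, 4).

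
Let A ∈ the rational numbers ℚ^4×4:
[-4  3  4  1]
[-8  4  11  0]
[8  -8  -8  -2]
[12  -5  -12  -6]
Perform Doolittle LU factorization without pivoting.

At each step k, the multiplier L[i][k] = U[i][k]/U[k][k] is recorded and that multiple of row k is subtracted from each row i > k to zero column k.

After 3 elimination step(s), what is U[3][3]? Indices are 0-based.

U[3][3] = -3

k=0: U[0][0]=-4
  eliminate (1,0): mult=2, new row 1: (0, -2, 3, -2); set L[1][0]=2
  eliminate (2,0): mult=-2, new row 2: (0, -2, 0, 0); set L[2][0]=-2
  eliminate (3,0): mult=-3, new row 3: (0, 4, 0, -3); set L[3][0]=-3
k=1: U[1][1]=-2
  eliminate (2,1): mult=1, new row 2: (0, 0, -3, 2); set L[2][1]=1
  eliminate (3,1): mult=-2, new row 3: (0, 0, 6, -7); set L[3][1]=-2
k=2: U[2][2]=-3
  eliminate (3,2): mult=-2, new row 3: (0, 0, 0, -3); set L[3][2]=-2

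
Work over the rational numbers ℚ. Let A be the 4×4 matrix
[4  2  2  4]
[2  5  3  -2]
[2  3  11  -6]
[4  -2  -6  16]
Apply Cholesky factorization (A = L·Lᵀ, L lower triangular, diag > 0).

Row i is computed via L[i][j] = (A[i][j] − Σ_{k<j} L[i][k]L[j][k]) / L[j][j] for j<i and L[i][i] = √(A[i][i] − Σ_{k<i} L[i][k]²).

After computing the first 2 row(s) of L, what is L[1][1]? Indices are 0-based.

Step 1: L[0][0] = √(4) = 2.
  L[1][0] = (2) / L[0][0] = 1.
Step 2: L[1][1] = √(4) = 2.

L[1][1] = 2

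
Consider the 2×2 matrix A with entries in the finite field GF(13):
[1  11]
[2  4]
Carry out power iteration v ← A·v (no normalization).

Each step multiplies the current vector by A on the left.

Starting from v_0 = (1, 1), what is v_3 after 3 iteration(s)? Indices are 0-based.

v_0 = (1, 1).
v_1 = A·v_0 = (12, 6).
v_2 = A·v_1 = (0, 9).
v_3 = A·v_2 = (8, 10).

v_3 = (8, 10)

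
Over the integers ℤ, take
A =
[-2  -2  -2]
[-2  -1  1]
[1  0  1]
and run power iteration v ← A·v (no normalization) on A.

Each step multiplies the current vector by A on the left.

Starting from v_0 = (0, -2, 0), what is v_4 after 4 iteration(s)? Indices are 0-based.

v_0 = (0, -2, 0).
v_1 = A·v_0 = (4, 2, 0).
v_2 = A·v_1 = (-12, -10, 4).
v_3 = A·v_2 = (36, 38, -8).
v_4 = A·v_3 = (-132, -118, 28).

v_4 = (-132, -118, 28)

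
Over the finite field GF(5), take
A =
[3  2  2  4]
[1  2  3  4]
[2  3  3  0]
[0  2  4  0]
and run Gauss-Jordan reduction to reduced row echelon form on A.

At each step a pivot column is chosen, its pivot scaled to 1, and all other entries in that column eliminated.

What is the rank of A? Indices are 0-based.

[1] R0 /= 3  ⇒  (1, 4, 4, 3)
     R1 -= 1·R0  ⇒  (0, 3, 4, 1)
     R2 -= 2·R0  ⇒  (0, 0, 0, 4)
[2] R1 /= 3  ⇒  (0, 1, 3, 2)
     R0 -= 4·R1  ⇒  (1, 0, 2, 0)
     R3 -= 2·R1  ⇒  (0, 0, 3, 1)
[3] R2 <-> R3
[3] R2 /= 3  ⇒  (0, 0, 1, 2)
     R0 -= 2·R2  ⇒  (1, 0, 0, 1)
     R1 -= 3·R2  ⇒  (0, 1, 0, 1)
[4] R3 /= 4  ⇒  (0, 0, 0, 1)
     R0 -= 1·R3  ⇒  (1, 0, 0, 0)
     R1 -= 1·R3  ⇒  (0, 1, 0, 0)
     R2 -= 2·R3  ⇒  (0, 0, 1, 0)

rank = 4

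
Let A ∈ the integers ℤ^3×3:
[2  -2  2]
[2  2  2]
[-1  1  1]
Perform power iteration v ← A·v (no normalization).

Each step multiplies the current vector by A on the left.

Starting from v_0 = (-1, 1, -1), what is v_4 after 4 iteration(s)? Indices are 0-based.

v_4 = (106, -14, -59)

v_0 = (-1, 1, -1).
v_1 = A·v_0 = (-6, -2, 1).
v_2 = A·v_1 = (-6, -14, 5).
v_3 = A·v_2 = (26, -30, -3).
v_4 = A·v_3 = (106, -14, -59).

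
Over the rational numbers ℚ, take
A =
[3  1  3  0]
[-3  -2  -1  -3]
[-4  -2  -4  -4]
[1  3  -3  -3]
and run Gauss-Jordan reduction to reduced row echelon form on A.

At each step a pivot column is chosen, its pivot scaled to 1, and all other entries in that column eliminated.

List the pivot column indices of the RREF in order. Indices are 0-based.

pivot(0,0)=3: scale R0 → (1, 1/3, 1, 0)
  clear (1,0): R1 −= (-3)R0 → (0, -1, 2, -3)
  clear (2,0): R2 −= (-4)R0 → (0, -2/3, 0, -4)
  clear (3,0): R3 −= (1)R0 → (0, 8/3, -4, -3)
pivot(1,1)=-1: scale R1 → (0, 1, -2, 3)
  clear (0,1): R0 −= (1/3)R1 → (1, 0, 5/3, -1)
  clear (2,1): R2 −= (-2/3)R1 → (0, 0, -4/3, -2)
  clear (3,1): R3 −= (8/3)R1 → (0, 0, 4/3, -11)
pivot(2,2)=-4/3: scale R2 → (0, 0, 1, 3/2)
  clear (0,2): R0 −= (5/3)R2 → (1, 0, 0, -7/2)
  clear (1,2): R1 −= (-2)R2 → (0, 1, 0, 6)
  clear (3,2): R3 −= (4/3)R2 → (0, 0, 0, -13)
pivot(3,3)=-13: scale R3 → (0, 0, 0, 1)
  clear (0,3): R0 −= (-7/2)R3 → (1, 0, 0, 0)
  clear (1,3): R1 −= (6)R3 → (0, 1, 0, 0)
  clear (2,3): R2 −= (3/2)R3 → (0, 0, 1, 0)

pivot columns: 0, 1, 2, 3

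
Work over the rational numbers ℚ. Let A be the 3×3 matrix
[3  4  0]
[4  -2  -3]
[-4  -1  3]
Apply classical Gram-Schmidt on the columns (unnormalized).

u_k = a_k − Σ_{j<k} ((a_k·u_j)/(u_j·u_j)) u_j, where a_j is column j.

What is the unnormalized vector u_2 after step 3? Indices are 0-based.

Step 1: u_0 = a_0 = (3, 4, -4).
Step 2: u_1 = a_1 − (8/41)·u_0 = (140/41, -114/41, -9/41).
Step 3: u_2 = a_2 − (-24/41)·u_0 − (315/797)·u_1 = (324/797, 351/797, 594/797).

u_2 = (324/797, 351/797, 594/797)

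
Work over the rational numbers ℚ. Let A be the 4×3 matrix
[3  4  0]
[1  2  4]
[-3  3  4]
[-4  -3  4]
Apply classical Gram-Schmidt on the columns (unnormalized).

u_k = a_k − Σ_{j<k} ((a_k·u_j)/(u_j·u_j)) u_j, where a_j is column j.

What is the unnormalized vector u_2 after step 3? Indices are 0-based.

u_2 = (392/1041, 3836/1041, -348/347, 2036/1041)

Step 1: u_0 = a_0 = (3, 1, -3, -4).
Step 2: u_1 = a_1 − (17/35)·u_0 = (89/35, 53/35, 156/35, -37/35).
Step 3: u_2 = a_2 − (-24/35)·u_0 − (688/1041)·u_1 = (392/1041, 3836/1041, -348/347, 2036/1041).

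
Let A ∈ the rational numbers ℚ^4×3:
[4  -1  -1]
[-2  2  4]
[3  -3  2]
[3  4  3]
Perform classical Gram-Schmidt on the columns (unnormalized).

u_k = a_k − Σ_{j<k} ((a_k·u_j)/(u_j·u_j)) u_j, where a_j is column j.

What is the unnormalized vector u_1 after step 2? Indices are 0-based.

Step 1: u_0 = a_0 = (4, -2, 3, 3).
Step 2: u_1 = a_1 − (-5/38)·u_0 = (-9/19, 33/19, -99/38, 167/38).

u_1 = (-9/19, 33/19, -99/38, 167/38)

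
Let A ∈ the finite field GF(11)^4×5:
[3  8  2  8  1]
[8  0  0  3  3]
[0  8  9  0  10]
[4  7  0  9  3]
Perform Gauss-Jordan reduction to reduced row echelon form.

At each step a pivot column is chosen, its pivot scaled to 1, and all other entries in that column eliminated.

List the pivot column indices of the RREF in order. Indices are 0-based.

step 1: normalize row 0 (÷3) = (1, 10, 8, 10, 4)
  row 1: subtract 8×row0 = (0, 8, 2, 0, 4)
  row 3: subtract 4×row0 = (0, 0, 1, 2, 9)
step 2: normalize row 1 (÷8) = (0, 1, 3, 0, 6)
  row 0: subtract 10×row1 = (1, 0, 0, 10, 10)
  row 2: subtract 8×row1 = (0, 0, 7, 0, 6)
step 3: normalize row 2 (÷7) = (0, 0, 1, 0, 4)
  row 1: subtract 3×row2 = (0, 1, 0, 0, 5)
  row 3: subtract 1×row2 = (0, 0, 0, 2, 5)
step 4: normalize row 3 (÷2) = (0, 0, 0, 1, 8)
  row 0: subtract 10×row3 = (1, 0, 0, 0, 7)

pivot columns: 0, 1, 2, 3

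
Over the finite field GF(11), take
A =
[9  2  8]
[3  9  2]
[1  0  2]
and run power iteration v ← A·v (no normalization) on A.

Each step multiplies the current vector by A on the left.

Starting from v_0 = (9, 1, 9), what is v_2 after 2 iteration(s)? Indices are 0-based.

v_0 = (9, 1, 9).
v_1 = A·v_0 = (1, 10, 5).
v_2 = A·v_1 = (3, 4, 0).

v_2 = (3, 4, 0)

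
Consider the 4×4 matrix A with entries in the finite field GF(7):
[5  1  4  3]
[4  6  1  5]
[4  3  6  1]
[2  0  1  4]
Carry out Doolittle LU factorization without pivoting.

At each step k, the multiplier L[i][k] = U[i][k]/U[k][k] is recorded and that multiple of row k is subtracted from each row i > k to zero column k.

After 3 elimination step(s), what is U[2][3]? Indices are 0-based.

k=0: U[0][0]=5
  eliminate (1,0): mult=5, new row 1: (0, 1, 2, 4); set L[1][0]=5
  eliminate (2,0): mult=5, new row 2: (0, 5, 0, 0); set L[2][0]=5
  eliminate (3,0): mult=6, new row 3: (0, 1, 5, 0); set L[3][0]=6
k=1: U[1][1]=1
  eliminate (2,1): mult=5, new row 2: (0, 0, 4, 1); set L[2][1]=5
  eliminate (3,1): mult=1, new row 3: (0, 0, 3, 3); set L[3][1]=1
k=2: U[2][2]=4
  eliminate (3,2): mult=6, new row 3: (0, 0, 0, 4); set L[3][2]=6

U[2][3] = 1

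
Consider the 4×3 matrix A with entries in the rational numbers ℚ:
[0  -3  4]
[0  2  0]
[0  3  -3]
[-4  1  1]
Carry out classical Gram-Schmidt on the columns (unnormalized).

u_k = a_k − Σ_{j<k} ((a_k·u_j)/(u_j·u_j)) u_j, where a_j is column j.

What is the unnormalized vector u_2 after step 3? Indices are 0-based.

Step 1: u_0 = a_0 = (0, 0, 0, -4).
Step 2: u_1 = a_1 − (-1/4)·u_0 = (-3, 2, 3, 0).
Step 3: u_2 = a_2 − (-1/4)·u_0 − (-21/22)·u_1 = (25/22, 21/11, -3/22, 0).

u_2 = (25/22, 21/11, -3/22, 0)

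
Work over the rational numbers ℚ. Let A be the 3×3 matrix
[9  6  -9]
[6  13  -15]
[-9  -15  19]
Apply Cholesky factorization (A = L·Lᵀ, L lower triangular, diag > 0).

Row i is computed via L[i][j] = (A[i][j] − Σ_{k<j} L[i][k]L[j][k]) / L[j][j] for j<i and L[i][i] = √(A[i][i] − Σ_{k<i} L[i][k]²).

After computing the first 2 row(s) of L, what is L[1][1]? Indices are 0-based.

Step 1: L[0][0] = √(9) = 3.
  L[1][0] = (6) / L[0][0] = 2.
Step 2: L[1][1] = √(9) = 3.

L[1][1] = 3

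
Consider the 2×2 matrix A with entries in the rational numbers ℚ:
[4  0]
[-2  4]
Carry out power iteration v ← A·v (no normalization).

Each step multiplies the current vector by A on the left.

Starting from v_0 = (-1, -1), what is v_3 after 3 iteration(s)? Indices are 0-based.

v_0 = (-1, -1).
v_1 = A·v_0 = (-4, -2).
v_2 = A·v_1 = (-16, 0).
v_3 = A·v_2 = (-64, 32).

v_3 = (-64, 32)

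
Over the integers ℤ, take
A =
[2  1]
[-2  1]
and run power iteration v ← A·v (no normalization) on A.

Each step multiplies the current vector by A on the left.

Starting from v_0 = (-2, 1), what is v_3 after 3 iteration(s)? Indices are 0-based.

v_0 = (-2, 1).
v_1 = A·v_0 = (-3, 5).
v_2 = A·v_1 = (-1, 11).
v_3 = A·v_2 = (9, 13).

v_3 = (9, 13)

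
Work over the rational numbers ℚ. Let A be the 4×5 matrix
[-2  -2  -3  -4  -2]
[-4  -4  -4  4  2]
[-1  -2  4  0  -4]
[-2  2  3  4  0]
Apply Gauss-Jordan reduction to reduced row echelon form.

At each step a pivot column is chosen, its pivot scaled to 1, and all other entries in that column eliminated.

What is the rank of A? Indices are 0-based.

step 1: normalize row 0 (÷-2) = (1, 1, 3/2, 2, 1)
  row 1: subtract -4×row0 = (0, 0, 2, 12, 6)
  row 2: subtract -1×row0 = (0, -1, 11/2, 2, -3)
  row 3: subtract -2×row0 = (0, 4, 6, 8, 2)
step 2: exchange rows 1,2
step 2: normalize row 1 (÷-1) = (0, 1, -11/2, -2, 3)
  row 0: subtract 1×row1 = (1, 0, 7, 4, -2)
  row 3: subtract 4×row1 = (0, 0, 28, 16, -10)
step 3: normalize row 2 (÷2) = (0, 0, 1, 6, 3)
  row 0: subtract 7×row2 = (1, 0, 0, -38, -23)
  row 1: subtract -11/2×row2 = (0, 1, 0, 31, 39/2)
  row 3: subtract 28×row2 = (0, 0, 0, -152, -94)
step 4: normalize row 3 (÷-152) = (0, 0, 0, 1, 47/76)
  row 0: subtract -38×row3 = (1, 0, 0, 0, 1/2)
  row 1: subtract 31×row3 = (0, 1, 0, 0, 25/76)
  row 2: subtract 6×row3 = (0, 0, 1, 0, -27/38)

rank = 4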